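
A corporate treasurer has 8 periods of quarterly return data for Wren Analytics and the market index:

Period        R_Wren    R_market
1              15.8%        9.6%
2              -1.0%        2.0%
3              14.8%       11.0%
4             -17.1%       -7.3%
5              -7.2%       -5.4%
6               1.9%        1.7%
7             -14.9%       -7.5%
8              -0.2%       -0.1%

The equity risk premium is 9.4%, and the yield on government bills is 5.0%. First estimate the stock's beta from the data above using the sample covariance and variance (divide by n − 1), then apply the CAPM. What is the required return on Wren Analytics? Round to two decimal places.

Mean R_i = (15.8 − 1.0 + 14.8 − 17.1 − 7.2 + 1.9 − 14.9 − 0.2) / 8 = -0.9875%
Mean R_m = (9.6 + 2.0 + 11.0 − 7.3 − 5.4 + 1.7 − 7.5 − 0.1) / 8 = 0.5000%
Σ(R_i − R̄_i)(R_m − R̄_m) = 595.1400  ⇒  Cov = 595.1400 / 7 = 85.0200
Σ(R_m − R̄_m)² = 356.7600  ⇒  Var(R_m) = 356.7600 / 7 = 50.9657
β = Cov / Var(R_m) = 85.0200 / 50.9657 = 1.6682
E(R) = R_f + β × MRP = 5.0% + 1.6682 × 9.4% = 20.68%

20.68%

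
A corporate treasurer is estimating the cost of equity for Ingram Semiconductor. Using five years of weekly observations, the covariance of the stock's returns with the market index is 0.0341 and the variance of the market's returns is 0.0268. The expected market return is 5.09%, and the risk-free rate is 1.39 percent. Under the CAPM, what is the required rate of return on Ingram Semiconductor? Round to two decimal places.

β = Cov(R_i, R_m) / Var(R_m) = 0.0341 / 0.0268 = 1.2724
MRP = 5.09% − 1.39% = 3.70%
E(R) = R_f + β × MRP = 1.39% + 1.2724 × 3.70% = 6.10%

6.10%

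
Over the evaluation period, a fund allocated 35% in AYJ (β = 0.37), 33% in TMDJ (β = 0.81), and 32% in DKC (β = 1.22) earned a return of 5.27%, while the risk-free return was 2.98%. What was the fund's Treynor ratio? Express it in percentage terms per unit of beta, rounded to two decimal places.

2.91%

β_P = 0.35×0.37 + 0.33×0.81 + 0.32×1.22 = 0.7872
Treynor = (R_P − R_f) / β_P = (5.27% − 2.98%) / 0.7872 = 2.29% / 0.7872 = 2.91%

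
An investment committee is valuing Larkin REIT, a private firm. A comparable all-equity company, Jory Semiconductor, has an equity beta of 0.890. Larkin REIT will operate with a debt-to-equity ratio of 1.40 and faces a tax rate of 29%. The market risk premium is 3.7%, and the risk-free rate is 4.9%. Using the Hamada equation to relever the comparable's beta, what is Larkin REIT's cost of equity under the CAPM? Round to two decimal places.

11.47%

β_L = β_U × [1 + (1 − t)(D/E)] = 0.890 × [1 + (1 − 0.29) × 1.40]
    = 0.890 × [1 + 0.71 × 1.40] = 0.890 × 1.9940 = 1.7747
E(R) = R_f + β_L × MRP = 4.9% + 1.7747 × 3.7% = 11.47%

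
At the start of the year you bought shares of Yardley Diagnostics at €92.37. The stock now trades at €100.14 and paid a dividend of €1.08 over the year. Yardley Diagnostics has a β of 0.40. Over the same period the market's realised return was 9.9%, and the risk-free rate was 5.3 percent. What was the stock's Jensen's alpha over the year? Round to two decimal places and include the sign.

Realised HPR = (P1 + D1 − P0) / P0 = (100.14 + 1.08 − 92.37) / 92.37 = 8.85 / 92.37 = 9.5810%
MRP = 9.9% − 5.3% = 4.60%
CAPM required = R_f + β·MRP = 5.3% + 0.40 × 4.6% = 7.1400%
α = realised − required = 9.5810% − 7.1400% = +2.44%

+2.44%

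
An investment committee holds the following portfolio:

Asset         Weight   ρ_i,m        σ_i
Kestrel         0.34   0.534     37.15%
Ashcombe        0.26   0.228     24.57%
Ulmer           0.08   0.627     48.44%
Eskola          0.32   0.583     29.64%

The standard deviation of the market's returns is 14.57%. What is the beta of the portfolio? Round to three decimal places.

β_Kestrel = 0.534 × 37.15% / 14.57% = 1.3616
β_Ashcombe = 0.228 × 24.57% / 14.57% = 0.3845
β_Ulmer = 0.627 × 48.44% / 14.57% = 2.0845
β_Eskola = 0.583 × 29.64% / 14.57% = 1.1860
β_P = Σ w_i β_i = 0.34×1.3616 + 0.26×0.3845 + 0.08×2.0845 + 0.32×1.1860 = 1.1092

1.109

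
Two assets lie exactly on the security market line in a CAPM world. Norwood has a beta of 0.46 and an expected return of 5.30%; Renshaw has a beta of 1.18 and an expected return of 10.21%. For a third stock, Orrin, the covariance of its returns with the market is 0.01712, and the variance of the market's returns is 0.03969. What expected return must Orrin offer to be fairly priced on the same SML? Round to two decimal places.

MRP = (10.21% − 5.30%) / (1.18 − 0.46) = 6.8194%
R_f = 5.30% − 0.46 × 6.8194% = 2.1631%
β_Orrin = Cov / Var(R_m) = 0.01712 / 0.03969 = 0.4313
E(R_Orrin) = R_f + β × MRP = 2.1631% + 0.4313 × 6.8194% = 5.10%

5.10%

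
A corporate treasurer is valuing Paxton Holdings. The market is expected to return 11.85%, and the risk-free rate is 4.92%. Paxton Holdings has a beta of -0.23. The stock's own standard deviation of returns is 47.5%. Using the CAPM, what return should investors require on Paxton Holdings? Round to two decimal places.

3.33%

Market risk premium = E(R_m) − R_f = 11.85% − 4.92% = 6.93%
E(R) = R_f + β × MRP = 4.92% + -0.23 × 6.93% = 3.33%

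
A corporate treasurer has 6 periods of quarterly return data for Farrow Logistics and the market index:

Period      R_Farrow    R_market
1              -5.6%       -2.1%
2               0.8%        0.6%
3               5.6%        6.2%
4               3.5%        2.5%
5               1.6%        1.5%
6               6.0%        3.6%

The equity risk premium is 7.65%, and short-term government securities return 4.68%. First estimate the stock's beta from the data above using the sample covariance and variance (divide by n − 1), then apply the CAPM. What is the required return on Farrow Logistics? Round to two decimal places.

15.41%

Mean R_i = (-5.6 + 0.8 + 5.6 + 3.5 + 1.6 + 6.0) / 6 = 1.9833%
Mean R_m = (-2.1 + 0.6 + 6.2 + 2.5 + 1.5 + 3.6) / 6 = 2.0500%
Σ(R_i − R̄_i)(R_m − R̄_m) = 55.3150  ⇒  Cov = 55.3150 / 5 = 11.0630
Σ(R_m − R̄_m)² = 39.4550  ⇒  Var(R_m) = 39.4550 / 5 = 7.8910
β = Cov / Var(R_m) = 11.0630 / 7.8910 = 1.4020
E(R) = R_f + β × MRP = 4.68% + 1.4020 × 7.65% = 15.41%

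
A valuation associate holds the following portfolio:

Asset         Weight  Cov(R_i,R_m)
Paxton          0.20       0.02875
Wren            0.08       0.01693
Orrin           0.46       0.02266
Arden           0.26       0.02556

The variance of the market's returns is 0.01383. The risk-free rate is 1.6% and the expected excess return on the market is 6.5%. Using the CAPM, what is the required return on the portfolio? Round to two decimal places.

β_Paxton = 0.02875 / 0.01383 = 2.0788
β_Wren = 0.01693 / 0.01383 = 1.2242
β_Orrin = 0.02266 / 0.01383 = 1.6385
β_Arden = 0.02556 / 0.01383 = 1.8482
β_P = Σ w_i β_i = 0.20×2.0788 + 0.08×1.2242 + 0.46×1.6385 + 0.26×1.8482 = 1.7479
E(R_P) = R_f + β_P × MRP = 1.6% + 1.7479 × 6.5% = 12.96%

12.96%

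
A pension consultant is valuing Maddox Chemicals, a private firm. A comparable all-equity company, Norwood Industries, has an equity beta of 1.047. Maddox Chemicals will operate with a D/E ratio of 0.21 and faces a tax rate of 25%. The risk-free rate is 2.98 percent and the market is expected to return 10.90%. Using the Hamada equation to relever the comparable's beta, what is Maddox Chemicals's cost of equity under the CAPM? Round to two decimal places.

12.58%

β_L = β_U × [1 + (1 − t)(D/E)] = 1.047 × [1 + (1 − 0.25) × 0.21]
    = 1.047 × [1 + 0.75 × 0.21] = 1.047 × 1.1575 = 1.2119
MRP = 10.90% − 2.98% = 7.92%
E(R) = R_f + β_L × MRP = 2.98% + 1.2119 × 7.92% = 12.58%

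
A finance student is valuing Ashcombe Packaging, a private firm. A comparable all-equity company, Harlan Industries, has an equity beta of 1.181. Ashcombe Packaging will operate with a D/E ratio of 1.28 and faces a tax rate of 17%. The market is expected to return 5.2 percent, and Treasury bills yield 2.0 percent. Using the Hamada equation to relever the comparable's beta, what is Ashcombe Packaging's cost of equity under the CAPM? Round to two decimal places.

β_L = β_U × [1 + (1 − t)(D/E)] = 1.181 × [1 + (1 − 0.17) × 1.28]
    = 1.181 × [1 + 0.83 × 1.28] = 1.181 × 2.0624 = 2.4357
MRP = 5.2% − 2.0% = 3.20%
E(R) = R_f + β_L × MRP = 2.0% + 2.4357 × 3.2% = 9.79%

9.79%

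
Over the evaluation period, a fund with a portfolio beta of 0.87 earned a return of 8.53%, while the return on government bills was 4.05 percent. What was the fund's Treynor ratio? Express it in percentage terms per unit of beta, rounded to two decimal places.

5.15%

Treynor = (R_P − R_f) / β_P = (8.53% − 4.05%) / 0.8700 = 4.48% / 0.8700 = 5.15%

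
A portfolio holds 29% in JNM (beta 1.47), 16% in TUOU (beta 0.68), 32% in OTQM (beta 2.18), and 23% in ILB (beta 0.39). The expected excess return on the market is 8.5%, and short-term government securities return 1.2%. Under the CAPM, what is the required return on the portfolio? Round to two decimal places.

12.44%

β_P = Σ w_i β_i = 0.29×1.47 + 0.16×0.68 + 0.32×2.18 + 0.23×0.39 = 1.3224
E(R_P) = R_f + β_P × MRP = 1.2% + 1.3224 × 8.5% = 12.44%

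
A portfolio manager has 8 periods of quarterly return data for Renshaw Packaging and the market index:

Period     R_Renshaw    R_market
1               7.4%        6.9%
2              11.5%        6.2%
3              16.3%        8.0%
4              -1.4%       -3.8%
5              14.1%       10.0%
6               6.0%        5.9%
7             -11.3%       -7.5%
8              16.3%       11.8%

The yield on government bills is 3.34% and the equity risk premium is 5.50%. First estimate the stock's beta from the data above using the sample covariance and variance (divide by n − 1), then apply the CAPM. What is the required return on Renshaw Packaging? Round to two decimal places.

10.85%

Mean R_i = (7.4 + 11.5 + 16.3 − 1.4 + 14.1 + 6.0 − 11.3 + 16.3) / 8 = 7.3625%
Mean R_m = (6.9 + 6.2 + 8.0 − 3.8 + 10.0 + 5.9 − 7.5 + 11.8) / 8 = 4.6875%
Σ(R_i − R̄_i)(R_m − R̄_m) = 435.4763  ⇒  Cov = 435.4763 / 7 = 62.2109
Σ(R_m − R̄_m)² = 319.0088  ⇒  Var(R_m) = 319.0088 / 7 = 45.5727
β = Cov / Var(R_m) = 62.2109 / 45.5727 = 1.3651
E(R) = R_f + β × MRP = 3.34% + 1.3651 × 5.50% = 10.85%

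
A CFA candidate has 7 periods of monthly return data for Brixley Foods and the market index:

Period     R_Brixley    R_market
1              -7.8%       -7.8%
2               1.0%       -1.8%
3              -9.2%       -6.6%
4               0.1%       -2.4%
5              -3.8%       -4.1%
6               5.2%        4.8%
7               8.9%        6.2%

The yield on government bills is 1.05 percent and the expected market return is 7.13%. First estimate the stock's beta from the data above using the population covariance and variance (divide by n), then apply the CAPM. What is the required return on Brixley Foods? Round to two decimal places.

Mean R_i = (-7.8 + 1.0 − 9.2 + 0.1 − 3.8 + 5.2 + 8.9) / 7 = -0.8000%
Mean R_m = (-7.8 − 1.8 − 6.6 − 2.4 − 4.1 + 4.8 + 6.2) / 7 = -1.6714%
Σ(R_i − R̄_i)(R_m − R̄_m) = 205.8800  ⇒  Cov = 205.8800 / 7 = 29.4114
Σ(R_m − R̄_m)² = 172.1343  ⇒  Var(R_m) = 172.1343 / 7 = 24.5906
β = Cov / Var(R_m) = 29.4114 / 24.5906 = 1.1960
MRP = 7.13% − 1.05% = 6.08%
E(R) = R_f + β × MRP = 1.05% + 1.1960 × 6.08% = 8.32%

8.32%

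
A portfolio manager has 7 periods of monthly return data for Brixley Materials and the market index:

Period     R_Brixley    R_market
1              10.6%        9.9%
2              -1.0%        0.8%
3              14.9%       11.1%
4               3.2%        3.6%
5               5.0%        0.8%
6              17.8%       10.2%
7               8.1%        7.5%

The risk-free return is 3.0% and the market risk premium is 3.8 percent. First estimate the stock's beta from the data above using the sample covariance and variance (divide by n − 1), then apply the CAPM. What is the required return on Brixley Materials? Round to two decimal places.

Mean R_i = (10.6 − 1.0 + 14.9 + 3.2 + 5.0 + 17.8 + 8.1) / 7 = 8.3714%
Mean R_m = (9.9 + 0.8 + 11.1 + 3.6 + 0.8 + 10.2 + 7.5) / 7 = 6.2714%
Σ(R_i − R̄_i)(R_m − R̄_m) = 159.8543  ⇒  Cov = 159.8543 / 6 = 26.6424
Σ(R_m − R̄_m)² = 120.4343  ⇒  Var(R_m) = 120.4343 / 6 = 20.0724
β = Cov / Var(R_m) = 26.6424 / 20.0724 = 1.3273
E(R) = R_f + β × MRP = 3.0% + 1.3273 × 3.8% = 8.04%

8.04%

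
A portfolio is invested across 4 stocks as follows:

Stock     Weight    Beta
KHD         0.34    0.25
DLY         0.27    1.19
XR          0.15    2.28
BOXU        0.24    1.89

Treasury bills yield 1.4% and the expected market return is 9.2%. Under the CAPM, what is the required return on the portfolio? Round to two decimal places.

β_P = Σ w_i β_i = 0.34×0.25 + 0.27×1.19 + 0.15×2.28 + 0.24×1.89 = 1.2019
MRP = 9.2% − 1.4% = 7.80%
E(R_P) = R_f + β_P × MRP = 1.4% + 1.2019 × 7.8% = 10.77%

10.77%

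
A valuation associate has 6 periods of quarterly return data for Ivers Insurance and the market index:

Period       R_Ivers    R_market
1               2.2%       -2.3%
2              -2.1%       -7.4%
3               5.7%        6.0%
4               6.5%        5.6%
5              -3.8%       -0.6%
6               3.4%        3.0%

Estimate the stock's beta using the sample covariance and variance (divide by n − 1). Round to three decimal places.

Mean R_i = (2.2 − 2.1 + 5.7 + 6.5 − 3.8 + 3.4) / 6 = 1.9833%
Mean R_m = (-2.3 − 7.4 + 6.0 + 5.6 − 0.6 + 3.0) / 6 = 0.7167%
Σ(R_i − R̄_i)(R_m − R̄_m) = 85.0317  ⇒  Cov = 85.0317 / 5 = 17.0063
Σ(R_m − R̄_m)² = 133.6883  ⇒  Var(R_m) = 133.6883 / 5 = 26.7377
β = Cov / Var(R_m) = 17.0063 / 26.7377 = 0.6360

0.636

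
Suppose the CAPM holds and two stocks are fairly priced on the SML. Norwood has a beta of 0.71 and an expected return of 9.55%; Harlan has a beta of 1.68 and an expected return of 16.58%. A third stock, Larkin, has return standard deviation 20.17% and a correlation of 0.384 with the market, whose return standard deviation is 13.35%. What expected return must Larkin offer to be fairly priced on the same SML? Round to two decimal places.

8.61%

MRP = (16.58% − 9.55%) / (1.68 − 0.71) = 7.2474%
R_f = 9.55% − 0.71 × 7.2474% = 4.4043%
β_Larkin = ρ·σ_i/σ_m = 0.384 × 20.17 / 13.35 = 0.5802
E(R_Larkin) = R_f + β × MRP = 4.4043% + 0.5802 × 7.2474% = 8.61%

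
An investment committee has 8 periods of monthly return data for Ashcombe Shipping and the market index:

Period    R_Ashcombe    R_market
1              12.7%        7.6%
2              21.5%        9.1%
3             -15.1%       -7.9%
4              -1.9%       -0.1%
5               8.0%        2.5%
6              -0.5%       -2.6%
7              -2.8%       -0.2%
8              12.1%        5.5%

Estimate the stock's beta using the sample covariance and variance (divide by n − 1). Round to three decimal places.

1.985

Mean R_i = (12.7 + 21.5 − 15.1 − 1.9 + 8.0 − 0.5 − 2.8 + 12.1) / 8 = 4.2500%
Mean R_m = (7.6 + 9.1 − 7.9 − 0.1 + 2.5 − 2.6 − 0.2 + 5.5) / 8 = 1.7375%
Σ(R_i − R̄_i)(R_m − R̄_m) = 440.9850  ⇒  Cov = 440.9850 / 7 = 62.9979
Σ(R_m − R̄_m)² = 222.1388  ⇒  Var(R_m) = 222.1388 / 7 = 31.7341
β = Cov / Var(R_m) = 62.9979 / 31.7341 = 1.9852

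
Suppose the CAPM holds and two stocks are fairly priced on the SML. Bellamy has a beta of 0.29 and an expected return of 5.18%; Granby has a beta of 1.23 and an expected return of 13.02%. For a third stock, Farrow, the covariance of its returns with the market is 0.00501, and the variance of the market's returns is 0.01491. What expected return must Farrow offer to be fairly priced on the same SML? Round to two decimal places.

MRP = (13.02% − 5.18%) / (1.23 − 0.29) = 8.3404%
R_f = 5.18% − 0.29 × 8.3404% = 2.7613%
β_Farrow = Cov / Var(R_m) = 0.00501 / 0.01491 = 0.3360
E(R_Farrow) = R_f + β × MRP = 2.7613% + 0.3360 × 8.3404% = 5.56%

5.56%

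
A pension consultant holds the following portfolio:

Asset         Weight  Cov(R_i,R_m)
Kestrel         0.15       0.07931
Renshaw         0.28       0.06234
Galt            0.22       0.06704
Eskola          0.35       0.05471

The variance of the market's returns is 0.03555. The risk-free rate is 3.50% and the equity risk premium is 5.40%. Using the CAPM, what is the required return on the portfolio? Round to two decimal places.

β_Kestrel = 0.07931 / 0.03555 = 2.2309
β_Renshaw = 0.06234 / 0.03555 = 1.7536
β_Galt = 0.06704 / 0.03555 = 1.8858
β_Eskola = 0.05471 / 0.03555 = 1.5390
β_P = Σ w_i β_i = 0.15×2.2309 + 0.28×1.7536 + 0.22×1.8858 + 0.35×1.5390 = 1.7792
E(R_P) = R_f + β_P × MRP = 3.50% + 1.7792 × 5.40% = 13.11%

13.11%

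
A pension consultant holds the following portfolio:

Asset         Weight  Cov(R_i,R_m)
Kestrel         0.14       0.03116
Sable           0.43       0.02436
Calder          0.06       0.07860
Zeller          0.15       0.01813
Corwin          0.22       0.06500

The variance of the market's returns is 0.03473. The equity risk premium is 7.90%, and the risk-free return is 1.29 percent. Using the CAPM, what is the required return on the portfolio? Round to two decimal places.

β_Kestrel = 0.03116 / 0.03473 = 0.8972
β_Sable = 0.02436 / 0.03473 = 0.7014
β_Calder = 0.07860 / 0.03473 = 2.2632
β_Zeller = 0.01813 / 0.03473 = 0.5220
β_Corwin = 0.06500 / 0.03473 = 1.8716
β_P = Σ w_i β_i = 0.14×0.8972 + 0.43×0.7014 + 0.06×2.2632 + 0.15×0.5220 + 0.22×1.8716 = 1.0531
E(R_P) = R_f + β_P × MRP = 1.29% + 1.0531 × 7.90% = 9.61%

9.61%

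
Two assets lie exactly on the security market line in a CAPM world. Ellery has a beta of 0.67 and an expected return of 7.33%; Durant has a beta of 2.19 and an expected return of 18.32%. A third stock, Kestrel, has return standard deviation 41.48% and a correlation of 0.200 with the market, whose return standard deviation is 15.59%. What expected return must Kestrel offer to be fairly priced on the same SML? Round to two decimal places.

6.33%

MRP = (18.32% − 7.33%) / (2.19 − 0.67) = 7.2303%
R_f = 7.33% − 0.67 × 7.2303% = 2.4857%
β_Kestrel = ρ·σ_i/σ_m = 0.200 × 41.48 / 15.59 = 0.5321
E(R_Kestrel) = R_f + β × MRP = 2.4857% + 0.5321 × 7.2303% = 6.33%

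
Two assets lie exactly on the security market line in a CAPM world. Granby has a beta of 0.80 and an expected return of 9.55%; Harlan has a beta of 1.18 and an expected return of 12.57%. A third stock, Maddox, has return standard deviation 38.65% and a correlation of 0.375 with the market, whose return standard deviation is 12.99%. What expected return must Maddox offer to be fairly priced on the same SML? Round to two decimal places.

MRP = (12.57% − 9.55%) / (1.18 − 0.80) = 7.9474%
R_f = 9.55% − 0.80 × 7.9474% = 3.1921%
β_Maddox = ρ·σ_i/σ_m = 0.375 × 38.65 / 12.99 = 1.1158
E(R_Maddox) = R_f + β × MRP = 3.1921% + 1.1158 × 7.9474% = 12.06%

12.06%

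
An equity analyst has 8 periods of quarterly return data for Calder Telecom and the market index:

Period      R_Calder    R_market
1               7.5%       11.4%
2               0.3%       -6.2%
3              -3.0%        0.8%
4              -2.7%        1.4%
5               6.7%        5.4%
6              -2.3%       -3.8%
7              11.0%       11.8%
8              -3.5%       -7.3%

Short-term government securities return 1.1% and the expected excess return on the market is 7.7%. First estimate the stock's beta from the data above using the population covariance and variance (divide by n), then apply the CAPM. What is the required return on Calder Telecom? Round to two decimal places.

6.19%

Mean R_i = (7.5 + 0.3 − 3.0 − 2.7 + 6.7 − 2.3 + 11.0 − 3.5) / 8 = 1.7500%
Mean R_m = (11.4 − 6.2 + 0.8 + 1.4 + 5.4 − 3.8 + 11.8 − 7.3) / 8 = 1.6875%
Σ(R_i − R̄_i)(R_m − R̄_m) = 254.1050  ⇒  Cov = 254.1050 / 8 = 31.7631
Σ(R_m − R̄_m)² = 384.3488  ⇒  Var(R_m) = 384.3488 / 8 = 48.0436
β = Cov / Var(R_m) = 31.7631 / 48.0436 = 0.6611
E(R) = R_f + β × MRP = 1.1% + 0.6611 × 7.7% = 6.19%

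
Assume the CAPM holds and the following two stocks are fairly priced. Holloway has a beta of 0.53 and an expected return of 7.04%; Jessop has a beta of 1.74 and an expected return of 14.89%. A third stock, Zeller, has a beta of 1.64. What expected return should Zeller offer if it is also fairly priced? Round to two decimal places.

14.24%

MRP (SML slope) = (14.89% − 7.04%) / (1.74 − 0.53) = 7.85% / 1.21 = 6.4876%
R_f (intercept) = 7.04% − 0.53 × 6.4876% = 3.6016%
E(R_Zeller) = R_f + β × MRP = 3.6016% + 1.64 × 6.4876% = 14.24%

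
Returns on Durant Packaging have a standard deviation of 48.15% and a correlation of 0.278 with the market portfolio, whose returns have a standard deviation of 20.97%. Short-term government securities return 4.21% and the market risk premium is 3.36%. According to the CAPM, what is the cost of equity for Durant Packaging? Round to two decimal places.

6.35%

β = ρ × σ_i / σ_m = 0.278 × 48.15% / 20.97% = 0.6383
E(R) = 4.21% + 0.6383 × 3.36% = 6.35%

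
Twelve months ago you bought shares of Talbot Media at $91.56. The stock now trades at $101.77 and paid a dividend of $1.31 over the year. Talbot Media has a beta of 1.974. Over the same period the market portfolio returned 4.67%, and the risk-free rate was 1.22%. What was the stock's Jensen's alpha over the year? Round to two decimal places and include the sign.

+4.55%

Realised HPR = (P1 + D1 − P0) / P0 = (101.77 + 1.31 − 91.56) / 91.56 = 11.52 / 91.56 = 12.5819%
MRP = 4.67% − 1.22% = 3.45%
CAPM required = R_f + β·MRP = 1.22% + 1.974 × 3.45% = 8.03030%
α = realised − required = 12.5819% − 8.03030% = +4.55%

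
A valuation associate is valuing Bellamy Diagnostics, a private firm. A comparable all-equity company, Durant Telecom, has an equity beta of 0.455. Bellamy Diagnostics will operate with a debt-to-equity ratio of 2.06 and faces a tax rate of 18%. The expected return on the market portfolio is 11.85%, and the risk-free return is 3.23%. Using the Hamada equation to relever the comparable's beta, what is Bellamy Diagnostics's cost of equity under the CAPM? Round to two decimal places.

β_L = β_U × [1 + (1 − t)(D/E)] = 0.455 × [1 + (1 − 0.18) × 2.06]
    = 0.455 × [1 + 0.82 × 2.06] = 0.455 × 2.6892 = 1.2236
MRP = 11.85% − 3.23% = 8.62%
E(R) = R_f + β_L × MRP = 3.23% + 1.2236 × 8.62% = 13.78%

13.78%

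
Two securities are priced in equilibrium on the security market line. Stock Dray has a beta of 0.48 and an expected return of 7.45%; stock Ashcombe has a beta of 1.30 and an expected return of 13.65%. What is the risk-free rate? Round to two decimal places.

3.82%

Both satisfy E(R) = R_f + β·MRP, so the slope of the SML is
MRP = (13.65% − 7.45%) / (1.30 − 0.48) = 6.20% / 0.82 = 7.5610%
R_f = E(R_Dray) − β_Dray·MRP = 7.45% − 0.48 × 7.5610% = 3.8207%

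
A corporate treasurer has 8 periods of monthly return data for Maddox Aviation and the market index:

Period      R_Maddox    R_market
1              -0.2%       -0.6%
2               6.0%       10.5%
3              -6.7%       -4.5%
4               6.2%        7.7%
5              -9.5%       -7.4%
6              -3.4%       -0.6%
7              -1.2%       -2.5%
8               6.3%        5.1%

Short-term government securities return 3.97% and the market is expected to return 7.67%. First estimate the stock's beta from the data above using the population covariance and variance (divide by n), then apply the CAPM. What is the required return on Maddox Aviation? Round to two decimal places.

Mean R_i = (-0.2 + 6.0 − 6.7 + 6.2 − 9.5 − 3.4 − 1.2 + 6.3) / 8 = -0.3125%
Mean R_m = (-0.6 + 10.5 − 4.5 + 7.7 − 7.4 − 0.6 − 2.5 + 5.1) / 8 = 0.9625%
Σ(R_i − R̄_i)(R_m − R̄_m) = 250.8863  ⇒  Cov = 250.8863 / 8 = 31.3608
Σ(R_m − R̄_m)² = 270.1188  ⇒  Var(R_m) = 270.1188 / 8 = 33.7649
β = Cov / Var(R_m) = 31.3608 / 33.7649 = 0.9288
MRP = 7.67% − 3.97% = 3.70%
E(R) = R_f + β × MRP = 3.97% + 0.9288 × 3.70% = 7.41%

7.41%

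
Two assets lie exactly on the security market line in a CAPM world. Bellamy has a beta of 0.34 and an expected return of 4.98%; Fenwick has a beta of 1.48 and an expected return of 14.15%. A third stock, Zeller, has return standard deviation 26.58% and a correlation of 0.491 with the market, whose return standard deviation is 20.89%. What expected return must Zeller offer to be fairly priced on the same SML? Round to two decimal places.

MRP = (14.15% − 4.98%) / (1.48 − 0.34) = 8.0439%
R_f = 4.98% − 0.34 × 8.0439% = 2.2451%
β_Zeller = ρ·σ_i/σ_m = 0.491 × 26.58 / 20.89 = 0.6247
E(R_Zeller) = R_f + β × MRP = 2.2451% + 0.6247 × 8.0439% = 7.27%

7.27%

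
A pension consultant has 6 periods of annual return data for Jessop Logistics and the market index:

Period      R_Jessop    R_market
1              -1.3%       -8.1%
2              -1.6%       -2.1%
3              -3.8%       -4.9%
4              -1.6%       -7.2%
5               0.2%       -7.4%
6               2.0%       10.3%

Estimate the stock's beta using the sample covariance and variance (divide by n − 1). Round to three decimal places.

Mean R_i = (-1.3 − 1.6 − 3.8 − 1.6 + 0.2 + 2.0) / 6 = -1.0167%
Mean R_m = (-8.1 − 2.1 − 4.9 − 7.2 − 7.4 + 10.3) / 6 = -3.2333%
Σ(R_i − R̄_i)(R_m − R̄_m) = 43.4267  ⇒  Cov = 43.4267 / 5 = 8.6853
Σ(R_m − R̄_m)² = 243.9933  ⇒  Var(R_m) = 243.9933 / 5 = 48.7987
β = Cov / Var(R_m) = 8.6853 / 48.7987 = 0.1780

0.178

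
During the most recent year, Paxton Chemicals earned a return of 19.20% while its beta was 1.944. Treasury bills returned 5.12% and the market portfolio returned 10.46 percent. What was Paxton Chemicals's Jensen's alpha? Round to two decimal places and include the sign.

Market excess return = 10.46% − 5.12% = 5.34%
CAPM benchmark = R_f + β(R_m − R_f) = 5.12% + 1.944 × 5.34% = 15.50096%
α = actual − benchmark = 19.20% − 15.50096% = +3.70%

+3.70%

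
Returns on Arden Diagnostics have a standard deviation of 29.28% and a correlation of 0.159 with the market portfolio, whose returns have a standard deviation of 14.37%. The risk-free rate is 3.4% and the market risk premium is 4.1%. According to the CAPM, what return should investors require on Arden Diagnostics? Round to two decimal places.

4.73%

β = ρ × σ_i / σ_m = 0.159 × 29.28% / 14.37% = 0.3240
E(R) = 3.4% + 0.3240 × 4.1% = 4.73%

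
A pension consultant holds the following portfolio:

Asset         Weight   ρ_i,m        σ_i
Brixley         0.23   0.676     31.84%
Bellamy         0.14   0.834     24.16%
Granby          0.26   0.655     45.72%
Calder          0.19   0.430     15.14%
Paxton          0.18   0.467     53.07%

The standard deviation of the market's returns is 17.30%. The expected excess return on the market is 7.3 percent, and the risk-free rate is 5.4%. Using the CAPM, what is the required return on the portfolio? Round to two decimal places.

14.37%

β_Brixley = 0.676 × 31.84% / 17.30% = 1.2442
β_Bellamy = 0.834 × 24.16% / 17.30% = 1.1647
β_Granby = 0.655 × 45.72% / 17.30% = 1.7310
β_Calder = 0.430 × 15.14% / 17.30% = 0.3763
β_Paxton = 0.467 × 53.07% / 17.30% = 1.4326
β_P = Σ w_i β_i = 0.23×1.2442 + 0.14×1.1647 + 0.26×1.7310 + 0.19×0.3763 + 0.18×1.4326 = 1.2286
E(R_P) = R_f + β_P × MRP = 5.4% + 1.2286 × 7.3% = 14.37%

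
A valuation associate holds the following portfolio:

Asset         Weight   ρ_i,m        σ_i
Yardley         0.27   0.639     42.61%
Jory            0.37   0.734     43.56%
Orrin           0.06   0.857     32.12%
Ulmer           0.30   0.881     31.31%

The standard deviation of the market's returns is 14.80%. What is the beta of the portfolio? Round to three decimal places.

1.967

β_Yardley = 0.639 × 42.61% / 14.80% = 1.8397
β_Jory = 0.734 × 43.56% / 14.80% = 2.1603
β_Orrin = 0.857 × 32.12% / 14.80% = 1.8599
β_Ulmer = 0.881 × 31.31% / 14.80% = 1.8638
β_P = Σ w_i β_i = 0.27×1.8397 + 0.37×2.1603 + 0.06×1.8599 + 0.30×1.8638 = 1.9668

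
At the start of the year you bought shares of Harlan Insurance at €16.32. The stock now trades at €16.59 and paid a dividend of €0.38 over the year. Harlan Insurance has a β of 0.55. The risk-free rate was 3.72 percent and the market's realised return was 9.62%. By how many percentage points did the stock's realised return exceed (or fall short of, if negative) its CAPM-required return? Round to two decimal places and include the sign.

Realised HPR = (P1 + D1 − P0) / P0 = (16.59 + 0.38 − 16.32) / 16.32 = 0.65 / 16.32 = 3.9828%
MRP = 9.62% − 3.72% = 5.90%
CAPM required = R_f + β·MRP = 3.72% + 0.55 × 5.90% = 6.9650%
α = realised − required = 3.9828% − 6.9650% = -2.98%

-2.98%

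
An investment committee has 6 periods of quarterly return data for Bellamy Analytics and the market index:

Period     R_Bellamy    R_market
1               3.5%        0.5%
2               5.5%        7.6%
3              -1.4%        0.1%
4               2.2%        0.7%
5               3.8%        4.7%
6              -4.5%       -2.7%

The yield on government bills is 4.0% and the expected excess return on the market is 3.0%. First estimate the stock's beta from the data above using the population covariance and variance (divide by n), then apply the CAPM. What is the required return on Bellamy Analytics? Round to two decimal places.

6.57%

Mean R_i = (3.5 + 5.5 − 1.4 + 2.2 + 3.8 − 4.5) / 6 = 1.5167%
Mean R_m = (0.5 + 7.6 + 0.1 + 0.7 + 4.7 − 2.7) / 6 = 1.8167%
Σ(R_i − R̄_i)(R_m − R̄_m) = 58.4283  ⇒  Cov = 58.4283 / 6 = 9.7381
Σ(R_m − R̄_m)² = 68.0883  ⇒  Var(R_m) = 68.0883 / 6 = 11.3481
β = Cov / Var(R_m) = 9.7381 / 11.3481 = 0.8581
E(R) = R_f + β × MRP = 4.0% + 0.8581 × 3.0% = 6.57%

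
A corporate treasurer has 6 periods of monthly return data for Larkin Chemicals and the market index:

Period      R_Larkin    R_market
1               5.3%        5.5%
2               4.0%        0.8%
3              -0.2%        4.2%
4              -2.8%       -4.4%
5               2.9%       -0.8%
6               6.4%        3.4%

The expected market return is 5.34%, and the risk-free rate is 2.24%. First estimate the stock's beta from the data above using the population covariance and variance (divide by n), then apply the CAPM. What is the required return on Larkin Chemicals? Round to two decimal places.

4.11%

Mean R_i = (5.3 + 4.0 − 0.2 − 2.8 + 2.9 + 6.4) / 6 = 2.6000%
Mean R_m = (5.5 + 0.8 + 4.2 − 4.4 − 0.8 + 3.4) / 6 = 1.4500%
Σ(R_i − R̄_i)(R_m − R̄_m) = 40.6500  ⇒  Cov = 40.6500 / 6 = 6.7750
Σ(R_m − R̄_m)² = 67.4750  ⇒  Var(R_m) = 67.4750 / 6 = 11.2458
β = Cov / Var(R_m) = 6.7750 / 11.2458 = 0.6024
MRP = 5.34% − 2.24% = 3.10%
E(R) = R_f + β × MRP = 2.24% + 0.6024 × 3.10% = 4.11%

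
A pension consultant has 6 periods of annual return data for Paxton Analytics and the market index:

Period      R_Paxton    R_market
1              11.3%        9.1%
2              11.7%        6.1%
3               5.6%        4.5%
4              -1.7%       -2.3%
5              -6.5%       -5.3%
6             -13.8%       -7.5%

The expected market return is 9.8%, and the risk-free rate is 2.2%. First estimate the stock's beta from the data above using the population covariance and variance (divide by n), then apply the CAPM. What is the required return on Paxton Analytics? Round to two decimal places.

13.49%

Mean R_i = (11.3 + 11.7 + 5.6 − 1.7 − 6.5 − 13.8) / 6 = 1.1000%
Mean R_m = (9.1 + 6.1 + 4.5 − 2.3 − 5.3 − 7.5) / 6 = 0.7667%
Σ(R_i − R̄_i)(R_m − R̄_m) = 336.2000  ⇒  Cov = 336.2000 / 6 = 56.0333
Σ(R_m − R̄_m)² = 226.3733  ⇒  Var(R_m) = 226.3733 / 6 = 37.7289
β = Cov / Var(R_m) = 56.0333 / 37.7289 = 1.4852
MRP = 9.8% − 2.2% = 7.60%
E(R) = R_f + β × MRP = 2.2% + 1.4852 × 7.6% = 13.49%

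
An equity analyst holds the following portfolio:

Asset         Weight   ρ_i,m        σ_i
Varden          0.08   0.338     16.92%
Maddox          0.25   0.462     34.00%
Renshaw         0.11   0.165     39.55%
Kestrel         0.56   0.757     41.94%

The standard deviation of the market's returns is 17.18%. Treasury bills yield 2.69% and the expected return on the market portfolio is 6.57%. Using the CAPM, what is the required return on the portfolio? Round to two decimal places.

β_Varden = 0.338 × 16.92% / 17.18% = 0.3329
β_Maddox = 0.462 × 34.00% / 17.18% = 0.9143
β_Renshaw = 0.165 × 39.55% / 17.18% = 0.3798
β_Kestrel = 0.757 × 41.94% / 17.18% = 1.8480
β_P = Σ w_i β_i = 0.08×0.3329 + 0.25×0.9143 + 0.11×0.3798 + 0.56×1.8480 = 1.3319
MRP = 6.57% − 2.69% = 3.88%
E(R_P) = R_f + β_P × MRP = 2.69% + 1.3319 × 3.88% = 7.86%

7.86%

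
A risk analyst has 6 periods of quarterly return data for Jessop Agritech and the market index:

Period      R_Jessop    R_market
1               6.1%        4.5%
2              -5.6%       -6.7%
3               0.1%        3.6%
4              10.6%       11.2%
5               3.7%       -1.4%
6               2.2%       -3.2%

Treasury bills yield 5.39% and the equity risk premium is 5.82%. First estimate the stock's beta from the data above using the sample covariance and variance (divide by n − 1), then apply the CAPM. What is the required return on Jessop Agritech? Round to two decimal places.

Mean R_i = (6.1 − 5.6 + 0.1 + 10.6 + 3.7 + 2.2) / 6 = 2.8500%
Mean R_m = (4.5 − 6.7 + 3.6 + 11.2 − 1.4 − 3.2) / 6 = 1.3333%
Σ(R_i − R̄_i)(R_m − R̄_m) = 149.0300  ⇒  Cov = 149.0300 / 5 = 29.8060
Σ(R_m − R̄_m)² = 205.0733  ⇒  Var(R_m) = 205.0733 / 5 = 41.0147
β = Cov / Var(R_m) = 29.8060 / 41.0147 = 0.7267
E(R) = R_f + β × MRP = 5.39% + 0.7267 × 5.82% = 9.62%

9.62%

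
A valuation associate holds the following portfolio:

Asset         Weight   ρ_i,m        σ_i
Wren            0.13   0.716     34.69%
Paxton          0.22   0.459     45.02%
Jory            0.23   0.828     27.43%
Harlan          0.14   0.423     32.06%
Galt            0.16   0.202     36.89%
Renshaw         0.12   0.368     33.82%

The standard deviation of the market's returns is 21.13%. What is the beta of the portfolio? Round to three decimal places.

0.832

β_Wren = 0.716 × 34.69% / 21.13% = 1.1755
β_Paxton = 0.459 × 45.02% / 21.13% = 0.9780
β_Jory = 0.828 × 27.43% / 21.13% = 1.0749
β_Harlan = 0.423 × 32.06% / 21.13% = 0.6418
β_Galt = 0.202 × 36.89% / 21.13% = 0.3527
β_Renshaw = 0.368 × 33.82% / 21.13% = 0.5890
β_P = Σ w_i β_i = 0.13×1.1755 + 0.22×0.9780 + 0.23×1.0749 + 0.14×0.6418 + 0.16×0.3527 + 0.12×0.5890 = 0.8322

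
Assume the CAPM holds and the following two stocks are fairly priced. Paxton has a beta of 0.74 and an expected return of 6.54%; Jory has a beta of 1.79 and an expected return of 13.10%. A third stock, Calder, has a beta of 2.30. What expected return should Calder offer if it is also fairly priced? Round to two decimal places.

MRP (SML slope) = (13.10% − 6.54%) / (1.79 − 0.74) = 6.56% / 1.05 = 6.2476%
R_f (intercept) = 6.54% − 0.74 × 6.2476% = 1.9168%
E(R_Calder) = R_f + β × MRP = 1.9168% + 2.30 × 6.2476% = 16.29%

16.29%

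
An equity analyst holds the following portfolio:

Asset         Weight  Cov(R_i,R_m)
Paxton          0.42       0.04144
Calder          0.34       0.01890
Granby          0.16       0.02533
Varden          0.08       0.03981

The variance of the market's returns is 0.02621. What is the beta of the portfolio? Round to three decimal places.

1.185

β_Paxton = 0.04144 / 0.02621 = 1.5811
β_Calder = 0.01890 / 0.02621 = 0.7211
β_Granby = 0.02533 / 0.02621 = 0.9664
β_Varden = 0.03981 / 0.02621 = 1.5189
β_P = Σ w_i β_i = 0.42×1.5811 + 0.34×0.7211 + 0.16×0.9664 + 0.08×1.5189 = 1.1854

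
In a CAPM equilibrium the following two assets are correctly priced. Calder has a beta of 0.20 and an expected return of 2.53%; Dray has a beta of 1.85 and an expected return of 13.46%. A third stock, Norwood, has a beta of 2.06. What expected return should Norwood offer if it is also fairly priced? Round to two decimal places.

14.85%

MRP (SML slope) = (13.46% − 2.53%) / (1.85 − 0.20) = 10.93% / 1.65 = 6.6242%
R_f (intercept) = 2.53% − 0.20 × 6.6242% = 1.2052%
E(R_Norwood) = R_f + β × MRP = 1.2052% + 2.06 × 6.6242% = 14.85%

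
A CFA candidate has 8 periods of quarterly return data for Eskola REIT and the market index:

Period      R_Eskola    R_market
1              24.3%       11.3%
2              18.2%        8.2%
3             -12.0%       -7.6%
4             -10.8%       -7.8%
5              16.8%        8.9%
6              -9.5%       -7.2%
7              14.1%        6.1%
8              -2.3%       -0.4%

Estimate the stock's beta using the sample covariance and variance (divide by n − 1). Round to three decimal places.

Mean R_i = (24.3 + 18.2 − 12.0 − 10.8 + 16.8 − 9.5 + 14.1 − 2.3) / 8 = 4.8500%
Mean R_m = (11.3 + 8.2 − 7.6 − 7.8 + 8.9 − 7.2 + 6.1 − 0.4) / 8 = 1.4375%
Σ(R_i − R̄_i)(R_m − R̄_m) = 848.3450  ⇒  Cov = 848.3450 / 7 = 121.1921
Σ(R_m − R̄_m)² = 465.4188  ⇒  Var(R_m) = 465.4188 / 7 = 66.4884
β = Cov / Var(R_m) = 121.1921 / 66.4884 = 1.8228

1.823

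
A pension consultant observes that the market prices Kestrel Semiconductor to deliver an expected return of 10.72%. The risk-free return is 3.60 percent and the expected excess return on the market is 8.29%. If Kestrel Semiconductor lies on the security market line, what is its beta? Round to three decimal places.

0.859

β = (E(R) − R_f) / MRP = (10.72% − 3.60%) / 8.29% = 7.12% / 8.29% = 0.859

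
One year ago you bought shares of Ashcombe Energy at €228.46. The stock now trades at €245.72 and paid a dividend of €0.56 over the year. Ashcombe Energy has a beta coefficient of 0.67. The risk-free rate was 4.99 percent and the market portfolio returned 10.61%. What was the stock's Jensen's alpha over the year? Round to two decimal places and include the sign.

-0.96%

Realised HPR = (P1 + D1 − P0) / P0 = (245.72 + 0.56 − 228.46) / 228.46 = 17.82 / 228.46 = 7.8001%
MRP = 10.61% − 4.99% = 5.62%
CAPM required = R_f + β·MRP = 4.99% + 0.67 × 5.62% = 8.7554%
α = realised − required = 7.8001% − 8.7554% = -0.96%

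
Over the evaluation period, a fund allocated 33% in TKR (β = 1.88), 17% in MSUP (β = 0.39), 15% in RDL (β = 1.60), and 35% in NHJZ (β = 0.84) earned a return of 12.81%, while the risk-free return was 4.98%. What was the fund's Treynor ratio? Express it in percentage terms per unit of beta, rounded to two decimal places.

6.41%

β_P = 0.33×1.88 + 0.17×0.39 + 0.15×1.60 + 0.35×0.84 = 1.2207
Treynor = (R_P − R_f) / β_P = (12.81% − 4.98%) / 1.2207 = 7.83% / 1.2207 = 6.41%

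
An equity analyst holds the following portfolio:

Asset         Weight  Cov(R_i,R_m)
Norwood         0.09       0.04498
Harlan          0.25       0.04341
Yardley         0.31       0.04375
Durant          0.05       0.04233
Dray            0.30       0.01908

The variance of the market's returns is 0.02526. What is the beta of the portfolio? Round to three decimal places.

1.437

β_Norwood = 0.04498 / 0.02526 = 1.7807
β_Harlan = 0.04341 / 0.02526 = 1.7185
β_Yardley = 0.04375 / 0.02526 = 1.7320
β_Durant = 0.04233 / 0.02526 = 1.6758
β_Dray = 0.01908 / 0.02526 = 0.7553
β_P = Σ w_i β_i = 0.09×1.7807 + 0.25×1.7185 + 0.31×1.7320 + 0.05×1.6758 + 0.30×0.7553 = 1.4372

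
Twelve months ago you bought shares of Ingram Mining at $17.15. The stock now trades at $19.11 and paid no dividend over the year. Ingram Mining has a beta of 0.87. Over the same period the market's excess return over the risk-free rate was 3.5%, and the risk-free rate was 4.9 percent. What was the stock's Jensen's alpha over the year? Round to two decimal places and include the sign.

Realised HPR = (P1 + D1 − P0) / P0 = (19.11 + 0.00 − 17.15) / 17.15 = 1.96 / 17.15 = 11.4286%
CAPM required = R_f + β·MRP = 4.9% + 0.87 × 3.5% = 7.9450%
α = realised − required = 11.4286% − 7.9450% = +3.48%

+3.48%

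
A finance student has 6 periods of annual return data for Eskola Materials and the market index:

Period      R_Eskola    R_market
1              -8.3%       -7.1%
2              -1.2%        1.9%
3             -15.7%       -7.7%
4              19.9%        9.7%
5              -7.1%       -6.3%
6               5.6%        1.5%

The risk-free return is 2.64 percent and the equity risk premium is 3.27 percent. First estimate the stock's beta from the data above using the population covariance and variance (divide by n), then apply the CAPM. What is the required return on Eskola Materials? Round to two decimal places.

Mean R_i = (-8.3 − 1.2 − 15.7 + 19.9 − 7.1 + 5.6) / 6 = -1.1333%
Mean R_m = (-7.1 + 1.9 − 7.7 + 9.7 − 6.3 + 1.5) / 6 = -1.3333%
Σ(R_i − R̄_i)(R_m − R̄_m) = 414.6333  ⇒  Cov = 414.6333 / 6 = 69.1056
Σ(R_m − R̄_m)² = 238.6733  ⇒  Var(R_m) = 238.6733 / 6 = 39.7789
β = Cov / Var(R_m) = 69.1056 / 39.7789 = 1.7372
E(R) = R_f + β × MRP = 2.64% + 1.7372 × 3.27% = 8.32%

8.32%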